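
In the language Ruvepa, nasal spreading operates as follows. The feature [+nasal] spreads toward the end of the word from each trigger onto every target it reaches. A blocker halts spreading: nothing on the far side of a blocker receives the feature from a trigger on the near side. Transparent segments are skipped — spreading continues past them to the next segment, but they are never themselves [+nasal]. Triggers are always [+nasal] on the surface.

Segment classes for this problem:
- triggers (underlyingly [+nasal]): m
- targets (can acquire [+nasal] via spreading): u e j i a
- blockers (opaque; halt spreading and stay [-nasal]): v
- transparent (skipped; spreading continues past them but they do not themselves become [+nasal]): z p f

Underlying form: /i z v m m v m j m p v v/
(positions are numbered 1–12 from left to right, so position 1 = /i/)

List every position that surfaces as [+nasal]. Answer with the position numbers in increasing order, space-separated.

From /m/ at 4 rightward: 5 /m/ is itself a trigger — this domain ends here.
From /m/ at 5 rightward: 6 /v/ blocks.
From /m/ at 7 rightward: 8 /j/ → [+nasal]; 9 /m/ is itself a trigger — this domain ends here.
From /m/ at 9 rightward: 10 /p/ transparent; 11 /v/ blocks.
Target with no active source: position 1 stays [-nasal].

4 5 7 8 9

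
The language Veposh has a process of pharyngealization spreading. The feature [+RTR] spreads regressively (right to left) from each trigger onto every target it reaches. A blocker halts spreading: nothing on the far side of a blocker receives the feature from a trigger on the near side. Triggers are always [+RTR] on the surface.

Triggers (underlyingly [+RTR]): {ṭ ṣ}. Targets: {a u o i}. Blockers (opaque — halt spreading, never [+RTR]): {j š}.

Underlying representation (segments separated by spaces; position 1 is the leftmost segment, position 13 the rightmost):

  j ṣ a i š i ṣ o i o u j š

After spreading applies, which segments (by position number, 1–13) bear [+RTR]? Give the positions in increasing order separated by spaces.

From /ṣ/ at 2 leftward: 1 /j/ blocks.
From /ṣ/ at 7 leftward: 6 /i/ → [+RTR]; 5 /š/ blocks.
Targets with no active source: positions 3 4 8 9 10 11 stay [-emphatic].

2 6 7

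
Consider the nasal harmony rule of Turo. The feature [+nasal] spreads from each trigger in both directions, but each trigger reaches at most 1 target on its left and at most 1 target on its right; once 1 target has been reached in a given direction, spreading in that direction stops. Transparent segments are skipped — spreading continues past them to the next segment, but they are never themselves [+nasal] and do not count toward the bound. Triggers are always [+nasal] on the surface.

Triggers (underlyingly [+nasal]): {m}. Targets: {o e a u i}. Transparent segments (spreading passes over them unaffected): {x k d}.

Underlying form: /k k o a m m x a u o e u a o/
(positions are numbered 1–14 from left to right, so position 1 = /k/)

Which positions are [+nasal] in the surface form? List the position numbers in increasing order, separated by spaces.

From /m/ at 5 rightward: 6 /m/ is itself a trigger — this domain ends here.
From /m/ at 5 leftward: 4 /a/ → [+nasal]; bound reached.
From /m/ at 6 rightward: 7 /x/ transparent; 8 /a/ → [+nasal]; bound reached.
From /m/ at 6 leftward: 5 /m/ is itself a trigger — this domain ends here.
Targets with no active source: positions 3 9 10 11 12 13 14 stay [-nasal].

4 5 6 8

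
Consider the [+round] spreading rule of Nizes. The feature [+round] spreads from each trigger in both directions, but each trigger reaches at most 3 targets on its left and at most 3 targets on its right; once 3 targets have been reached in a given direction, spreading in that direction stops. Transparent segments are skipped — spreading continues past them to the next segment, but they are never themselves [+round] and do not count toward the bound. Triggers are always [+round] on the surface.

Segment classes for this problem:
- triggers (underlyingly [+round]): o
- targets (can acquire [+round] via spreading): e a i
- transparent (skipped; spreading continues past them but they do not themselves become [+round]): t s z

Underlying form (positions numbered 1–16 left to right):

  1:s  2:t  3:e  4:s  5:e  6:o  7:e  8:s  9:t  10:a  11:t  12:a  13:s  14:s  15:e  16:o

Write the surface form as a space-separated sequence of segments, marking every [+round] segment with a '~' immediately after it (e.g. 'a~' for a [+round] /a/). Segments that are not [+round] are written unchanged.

From /o/ at 6 rightward: 7 /e/ → [+round]; 8 /s/ transparent; 9 /t/ transparent; 10 /a/ → [+round]; 11 /t/ transparent; 12 /a/ → [+round]; bound reached.
From /o/ at 6 leftward: 5 /e/ → [+round]; 4 /s/ transparent; 3 /e/ → [+round]; 2 /t/ transparent; 1 /s/ transparent; word edge.
From /o/ at 16 rightward: word edge.
From /o/ at 16 leftward: 15 /e/ → [+round]; 14 /s/ transparent; 13 /s/ transparent; 12 /a/ → [+round]; 11 /t/ transparent; 10 /a/ → [+round]; bound reached.
[+round] positions on the surface: 3 5 6 7 10 12 15 16.

s t e~ s e~ o~ e~ s t a~ t a~ s s e~ o~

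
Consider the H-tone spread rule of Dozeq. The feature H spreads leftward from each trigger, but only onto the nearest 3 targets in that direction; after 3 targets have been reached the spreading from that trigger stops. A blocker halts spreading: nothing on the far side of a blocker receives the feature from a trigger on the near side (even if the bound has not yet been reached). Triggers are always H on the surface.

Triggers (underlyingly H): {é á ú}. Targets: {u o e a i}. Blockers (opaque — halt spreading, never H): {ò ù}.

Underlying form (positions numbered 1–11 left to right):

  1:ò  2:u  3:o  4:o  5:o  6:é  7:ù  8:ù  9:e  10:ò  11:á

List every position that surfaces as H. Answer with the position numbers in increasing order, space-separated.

From /é/ at 6 leftward: 5 /o/ → H; 4 /o/ → H; 3 /o/ → H; bound reached.
From /á/ at 11 leftward: 10 /ò/ blocks.
Targets with no active source: positions 2 9 stay [-high tone].

3 4 5 6 11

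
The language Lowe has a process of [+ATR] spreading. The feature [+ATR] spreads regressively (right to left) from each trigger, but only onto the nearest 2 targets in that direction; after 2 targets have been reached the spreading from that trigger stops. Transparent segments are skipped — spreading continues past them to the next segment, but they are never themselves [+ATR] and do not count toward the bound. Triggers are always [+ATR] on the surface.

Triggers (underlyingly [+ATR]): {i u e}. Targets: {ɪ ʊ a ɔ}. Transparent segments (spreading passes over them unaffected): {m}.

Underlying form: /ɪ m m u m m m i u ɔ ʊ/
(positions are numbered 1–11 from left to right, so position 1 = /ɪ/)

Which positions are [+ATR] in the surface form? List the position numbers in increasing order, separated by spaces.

1 4 8 9

From /u/ at 4 leftward: 3 /m/ transparent; 2 /m/ transparent; 1 /ɪ/ → [+ATR]; word edge.
From /i/ at 8 leftward: 7 /m/ transparent; 6 /m/ transparent; 5 /m/ transparent; 4 /u/ is itself a trigger — this domain ends here.
From /u/ at 9 leftward: 8 /i/ is itself a trigger — this domain ends here.
Targets with no active source: positions 10 11 stay [-ATR].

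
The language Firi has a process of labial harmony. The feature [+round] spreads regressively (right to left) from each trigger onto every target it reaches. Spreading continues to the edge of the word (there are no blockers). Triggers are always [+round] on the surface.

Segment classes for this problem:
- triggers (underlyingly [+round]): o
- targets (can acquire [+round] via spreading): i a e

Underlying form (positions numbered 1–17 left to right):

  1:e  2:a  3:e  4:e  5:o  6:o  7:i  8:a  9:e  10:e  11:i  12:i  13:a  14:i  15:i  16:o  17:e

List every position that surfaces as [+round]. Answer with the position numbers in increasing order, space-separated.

From /o/ at 5 leftward: 4 /e/ → [+round]; 3 /e/ → [+round]; 2 /a/ → [+round]; 1 /e/ → [+round]; word edge.
From /o/ at 6 leftward: 5 /o/ is itself a trigger — this domain ends here.
From /o/ at 16 leftward: 15 /i/ → [+round]; 14 /i/ → [+round]; 13 /a/ → [+round]; 12 /i/ → [+round]; 11 /i/ → [+round]; 10 /e/ → [+round]; 9 /e/ → [+round]; 8 /a/ → [+round]; 7 /i/ → [+round]; 6 /o/ is itself a trigger — this domain ends here.
Target with no active source: position 17 stays [-round].

1 2 3 4 5 6 7 8 9 10 11 12 13 14 15 16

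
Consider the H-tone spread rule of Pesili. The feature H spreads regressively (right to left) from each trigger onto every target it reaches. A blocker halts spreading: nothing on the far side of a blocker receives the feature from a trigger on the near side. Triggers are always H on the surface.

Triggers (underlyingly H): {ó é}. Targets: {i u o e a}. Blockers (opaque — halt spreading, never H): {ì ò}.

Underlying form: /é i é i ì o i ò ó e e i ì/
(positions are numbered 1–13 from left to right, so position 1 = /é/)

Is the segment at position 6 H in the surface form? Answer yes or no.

From /é/ at 1 leftward: word edge.
From /é/ at 3 leftward: 2 /i/ → H; 1 /é/ is itself a trigger — this domain ends here.
From /ó/ at 9 leftward: 8 /ò/ blocks.
Targets with no active source: positions 4 6 7 10 11 12 stay [-high tone].
H positions on the surface: 1 2 3 9.

no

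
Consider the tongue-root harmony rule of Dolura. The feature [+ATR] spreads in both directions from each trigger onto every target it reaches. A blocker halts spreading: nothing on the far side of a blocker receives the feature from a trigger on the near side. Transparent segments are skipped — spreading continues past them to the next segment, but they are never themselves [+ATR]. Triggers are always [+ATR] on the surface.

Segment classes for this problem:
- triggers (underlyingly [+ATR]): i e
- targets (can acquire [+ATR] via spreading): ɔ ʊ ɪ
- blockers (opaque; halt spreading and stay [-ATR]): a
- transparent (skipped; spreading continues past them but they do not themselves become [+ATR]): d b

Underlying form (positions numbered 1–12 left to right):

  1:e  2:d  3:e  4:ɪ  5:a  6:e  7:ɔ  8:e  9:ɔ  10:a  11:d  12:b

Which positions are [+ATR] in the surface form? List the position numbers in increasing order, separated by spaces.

1 3 4 6 7 8 9

From /e/ at 1 rightward: 2 /d/ transparent; 3 /e/ is itself a trigger — this domain ends here.
From /e/ at 1 leftward: word edge.
From /e/ at 3 rightward: 4 /ɪ/ → [+ATR]; 5 /a/ blocks.
From /e/ at 3 leftward: 2 /d/ transparent; 1 /e/ is itself a trigger — this domain ends here.
From /e/ at 6 rightward: 7 /ɔ/ → [+ATR]; 8 /e/ is itself a trigger — this domain ends here.
From /e/ at 6 leftward: 5 /a/ blocks.
From /e/ at 8 rightward: 9 /ɔ/ → [+ATR]; 10 /a/ blocks.
From /e/ at 8 leftward: 7 /ɔ/ → [+ATR]; 6 /e/ is itself a trigger — this domain ends here.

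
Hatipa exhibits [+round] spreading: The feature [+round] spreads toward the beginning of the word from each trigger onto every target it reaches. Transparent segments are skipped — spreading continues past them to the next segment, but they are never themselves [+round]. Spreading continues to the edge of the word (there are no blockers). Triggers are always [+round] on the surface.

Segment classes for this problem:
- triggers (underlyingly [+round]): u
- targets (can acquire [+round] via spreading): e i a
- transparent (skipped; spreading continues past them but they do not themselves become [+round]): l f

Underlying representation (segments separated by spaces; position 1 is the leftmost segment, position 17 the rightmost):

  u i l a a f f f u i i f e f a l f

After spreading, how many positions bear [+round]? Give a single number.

5

From /u/ at 1 leftward: word edge.
From /u/ at 9 leftward: 8 /f/ transparent; 7 /f/ transparent; 6 /f/ transparent; 5 /a/ → [+round]; 4 /a/ → [+round]; 3 /l/ transparent; 2 /i/ → [+round]; 1 /u/ is itself a trigger — this domain ends here.
Targets with no active source: positions 10 11 13 15 stay [-round].
[+round] positions on the surface: 1 2 4 5 9.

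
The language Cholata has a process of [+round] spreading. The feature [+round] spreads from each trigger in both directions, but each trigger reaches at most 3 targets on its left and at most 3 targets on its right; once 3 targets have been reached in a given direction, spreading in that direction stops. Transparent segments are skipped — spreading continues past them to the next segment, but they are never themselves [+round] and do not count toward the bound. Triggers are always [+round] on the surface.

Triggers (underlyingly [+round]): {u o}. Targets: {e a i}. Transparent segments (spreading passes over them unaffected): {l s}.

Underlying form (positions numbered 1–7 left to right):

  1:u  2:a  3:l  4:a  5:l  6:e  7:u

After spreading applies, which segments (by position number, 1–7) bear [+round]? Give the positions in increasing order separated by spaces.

From /u/ at 1 rightward: 2 /a/ → [+round]; 3 /l/ transparent; 4 /a/ → [+round]; 5 /l/ transparent; 6 /e/ → [+round]; bound reached.
From /u/ at 1 leftward: word edge.
From /u/ at 7 rightward: word edge.
From /u/ at 7 leftward: 6 /e/ → [+round]; 5 /l/ transparent; 4 /a/ → [+round]; 3 /l/ transparent; 2 /a/ → [+round]; bound reached.

1 2 4 6 7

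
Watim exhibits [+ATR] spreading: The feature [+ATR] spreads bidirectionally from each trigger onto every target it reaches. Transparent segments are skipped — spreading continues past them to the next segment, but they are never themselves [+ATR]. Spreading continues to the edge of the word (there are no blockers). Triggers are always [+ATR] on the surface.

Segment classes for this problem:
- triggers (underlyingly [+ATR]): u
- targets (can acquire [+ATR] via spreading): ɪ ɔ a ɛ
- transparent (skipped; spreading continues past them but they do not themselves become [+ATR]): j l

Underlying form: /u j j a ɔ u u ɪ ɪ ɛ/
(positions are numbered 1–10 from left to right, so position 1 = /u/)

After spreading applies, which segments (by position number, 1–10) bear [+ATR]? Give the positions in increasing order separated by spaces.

From /u/ at 1 rightward: 2 /j/ transparent; 3 /j/ transparent; 4 /a/ → [+ATR]; 5 /ɔ/ → [+ATR]; 6 /u/ is itself a trigger — this domain ends here.
From /u/ at 1 leftward: word edge.
From /u/ at 6 rightward: 7 /u/ is itself a trigger — this domain ends here.
From /u/ at 6 leftward: 5 /ɔ/ → [+ATR]; 4 /a/ → [+ATR]; 3 /j/ transparent; 2 /j/ transparent; 1 /u/ is itself a trigger — this domain ends here.
From /u/ at 7 rightward: 8 /ɪ/ → [+ATR]; 9 /ɪ/ → [+ATR]; 10 /ɛ/ → [+ATR]; word edge.
From /u/ at 7 leftward: 6 /u/ is itself a trigger — this domain ends here.

1 4 5 6 7 8 9 10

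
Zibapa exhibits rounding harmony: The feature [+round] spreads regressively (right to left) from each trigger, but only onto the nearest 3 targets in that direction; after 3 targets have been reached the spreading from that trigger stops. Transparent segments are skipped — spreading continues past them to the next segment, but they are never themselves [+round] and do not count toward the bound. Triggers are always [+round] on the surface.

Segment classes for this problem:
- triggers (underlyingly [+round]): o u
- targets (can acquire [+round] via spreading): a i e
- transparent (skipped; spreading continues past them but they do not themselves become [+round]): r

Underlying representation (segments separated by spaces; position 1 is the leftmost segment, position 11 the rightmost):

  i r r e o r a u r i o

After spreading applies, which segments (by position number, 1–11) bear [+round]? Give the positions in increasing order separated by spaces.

1 4 5 7 8 10 11

From /o/ at 5 leftward: 4 /e/ → [+round]; 3 /r/ transparent; 2 /r/ transparent; 1 /i/ → [+round]; word edge.
From /u/ at 8 leftward: 7 /a/ → [+round]; 6 /r/ transparent; 5 /o/ is itself a trigger — this domain ends here.
From /o/ at 11 leftward: 10 /i/ → [+round]; 9 /r/ transparent; 8 /u/ is itself a trigger — this domain ends here.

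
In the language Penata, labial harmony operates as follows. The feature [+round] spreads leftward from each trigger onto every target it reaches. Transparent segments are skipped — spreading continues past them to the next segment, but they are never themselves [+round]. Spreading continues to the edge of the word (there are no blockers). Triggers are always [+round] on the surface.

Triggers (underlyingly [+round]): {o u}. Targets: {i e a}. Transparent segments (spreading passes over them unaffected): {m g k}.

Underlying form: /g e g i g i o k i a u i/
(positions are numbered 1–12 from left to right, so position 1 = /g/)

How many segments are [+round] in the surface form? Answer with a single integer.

7

From /o/ at 7 leftward: 6 /i/ → [+round]; 5 /g/ transparent; 4 /i/ → [+round]; 3 /g/ transparent; 2 /e/ → [+round]; 1 /g/ transparent; word edge.
From /u/ at 11 leftward: 10 /a/ → [+round]; 9 /i/ → [+round]; 8 /k/ transparent; 7 /o/ is itself a trigger — this domain ends here.
Target with no active source: position 12 stays [-round].
[+round] positions on the surface: 2 4 6 7 9 10 11.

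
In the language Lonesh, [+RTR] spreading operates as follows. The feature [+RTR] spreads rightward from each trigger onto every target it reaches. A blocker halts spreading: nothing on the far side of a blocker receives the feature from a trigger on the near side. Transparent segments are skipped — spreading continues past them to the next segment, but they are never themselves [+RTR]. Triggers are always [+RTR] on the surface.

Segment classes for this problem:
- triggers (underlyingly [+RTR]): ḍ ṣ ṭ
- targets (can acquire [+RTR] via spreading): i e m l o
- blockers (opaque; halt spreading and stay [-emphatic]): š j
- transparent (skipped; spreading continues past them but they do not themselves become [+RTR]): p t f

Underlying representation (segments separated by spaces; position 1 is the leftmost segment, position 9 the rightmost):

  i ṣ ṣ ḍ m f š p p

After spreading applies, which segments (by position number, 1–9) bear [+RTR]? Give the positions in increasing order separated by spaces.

2 3 4 5

From /ṣ/ at 2 rightward: 3 /ṣ/ is itself a trigger — this domain ends here.
From /ṣ/ at 3 rightward: 4 /ḍ/ is itself a trigger — this domain ends here.
From /ḍ/ at 4 rightward: 5 /m/ → [+RTR]; 6 /f/ transparent; 7 /š/ blocks.
Target with no active source: position 1 stays [-emphatic].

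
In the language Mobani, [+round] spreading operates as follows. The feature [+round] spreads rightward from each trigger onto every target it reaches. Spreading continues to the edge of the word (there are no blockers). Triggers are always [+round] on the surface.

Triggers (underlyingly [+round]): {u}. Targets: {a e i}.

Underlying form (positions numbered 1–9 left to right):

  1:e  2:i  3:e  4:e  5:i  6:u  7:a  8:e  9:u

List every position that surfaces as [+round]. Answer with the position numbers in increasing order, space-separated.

6 7 8 9

From /u/ at 6 rightward: 7 /a/ → [+round]; 8 /e/ → [+round]; 9 /u/ is itself a trigger — this domain ends here.
From /u/ at 9 rightward: word edge.
Targets with no active source: positions 1 2 3 4 5 stay [-round].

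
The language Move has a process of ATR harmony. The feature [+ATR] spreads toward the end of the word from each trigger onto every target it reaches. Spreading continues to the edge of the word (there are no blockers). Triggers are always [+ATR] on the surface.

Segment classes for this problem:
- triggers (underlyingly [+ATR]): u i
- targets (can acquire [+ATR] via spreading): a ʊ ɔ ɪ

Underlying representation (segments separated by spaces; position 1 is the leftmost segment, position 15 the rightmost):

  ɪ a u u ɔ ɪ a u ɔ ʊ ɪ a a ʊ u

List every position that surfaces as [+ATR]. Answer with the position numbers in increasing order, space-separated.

3 4 5 6 7 8 9 10 11 12 13 14 15

From /u/ at 3 rightward: 4 /u/ is itself a trigger — this domain ends here.
From /u/ at 4 rightward: 5 /ɔ/ → [+ATR]; 6 /ɪ/ → [+ATR]; 7 /a/ → [+ATR]; 8 /u/ is itself a trigger — this domain ends here.
From /u/ at 8 rightward: 9 /ɔ/ → [+ATR]; 10 /ʊ/ → [+ATR]; 11 /ɪ/ → [+ATR]; 12 /a/ → [+ATR]; 13 /a/ → [+ATR]; 14 /ʊ/ → [+ATR]; 15 /u/ is itself a trigger — this domain ends here.
From /u/ at 15 rightward: word edge.
Targets with no active source: positions 1 2 stay [-ATR].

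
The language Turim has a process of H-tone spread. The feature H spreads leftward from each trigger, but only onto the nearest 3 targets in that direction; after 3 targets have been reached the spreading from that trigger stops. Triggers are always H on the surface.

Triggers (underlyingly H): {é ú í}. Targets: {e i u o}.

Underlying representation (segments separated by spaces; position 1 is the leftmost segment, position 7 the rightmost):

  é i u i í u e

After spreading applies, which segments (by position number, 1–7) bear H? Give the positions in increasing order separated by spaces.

From /é/ at 1 leftward: word edge.
From /í/ at 5 leftward: 4 /i/ → H; 3 /u/ → H; 2 /i/ → H; bound reached.
Targets with no active source: positions 6 7 stay [-high tone].

1 2 3 4 5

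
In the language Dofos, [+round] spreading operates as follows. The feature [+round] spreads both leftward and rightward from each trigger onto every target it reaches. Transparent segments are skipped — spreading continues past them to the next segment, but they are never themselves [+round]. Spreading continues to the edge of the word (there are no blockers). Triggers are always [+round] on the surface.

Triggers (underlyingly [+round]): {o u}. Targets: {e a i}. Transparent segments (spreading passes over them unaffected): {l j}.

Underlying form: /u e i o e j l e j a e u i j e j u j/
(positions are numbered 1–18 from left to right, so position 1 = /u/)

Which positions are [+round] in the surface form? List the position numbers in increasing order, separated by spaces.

1 2 3 4 5 8 10 11 12 13 15 17

From /u/ at 1 rightward: 2 /e/ → [+round]; 3 /i/ → [+round]; 4 /o/ is itself a trigger — this domain ends here.
From /u/ at 1 leftward: word edge.
From /o/ at 4 rightward: 5 /e/ → [+round]; 6 /j/ transparent; 7 /l/ transparent; 8 /e/ → [+round]; 9 /j/ transparent; 10 /a/ → [+round]; 11 /e/ → [+round]; 12 /u/ is itself a trigger — this domain ends here.
From /o/ at 4 leftward: 3 /i/ → [+round]; 2 /e/ → [+round]; 1 /u/ is itself a trigger — this domain ends here.
From /u/ at 12 rightward: 13 /i/ → [+round]; 14 /j/ transparent; 15 /e/ → [+round]; 16 /j/ transparent; 17 /u/ is itself a trigger — this domain ends here.
From /u/ at 12 leftward: 11 /e/ → [+round]; 10 /a/ → [+round]; 9 /j/ transparent; 8 /e/ → [+round]; 7 /l/ transparent; 6 /j/ transparent; 5 /e/ → [+round]; 4 /o/ is itself a trigger — this domain ends here.
From /u/ at 17 rightward: 18 /j/ transparent; word edge.
From /u/ at 17 leftward: 16 /j/ transparent; 15 /e/ → [+round]; 14 /j/ transparent; 13 /i/ → [+round]; 12 /u/ is itself a trigger — this domain ends here.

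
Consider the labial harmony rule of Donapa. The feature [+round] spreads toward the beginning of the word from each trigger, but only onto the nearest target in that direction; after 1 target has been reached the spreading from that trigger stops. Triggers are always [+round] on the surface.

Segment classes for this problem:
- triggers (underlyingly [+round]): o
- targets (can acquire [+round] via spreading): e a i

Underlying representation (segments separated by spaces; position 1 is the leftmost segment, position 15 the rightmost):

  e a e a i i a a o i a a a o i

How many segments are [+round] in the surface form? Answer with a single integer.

From /o/ at 9 leftward: 8 /a/ → [+round]; bound reached.
From /o/ at 14 leftward: 13 /a/ → [+round]; bound reached.
Targets with no active source: positions 1 2 3 4 5 6 7 10 11 12 15 stay [-round].
[+round] positions on the surface: 8 9 13 14.

4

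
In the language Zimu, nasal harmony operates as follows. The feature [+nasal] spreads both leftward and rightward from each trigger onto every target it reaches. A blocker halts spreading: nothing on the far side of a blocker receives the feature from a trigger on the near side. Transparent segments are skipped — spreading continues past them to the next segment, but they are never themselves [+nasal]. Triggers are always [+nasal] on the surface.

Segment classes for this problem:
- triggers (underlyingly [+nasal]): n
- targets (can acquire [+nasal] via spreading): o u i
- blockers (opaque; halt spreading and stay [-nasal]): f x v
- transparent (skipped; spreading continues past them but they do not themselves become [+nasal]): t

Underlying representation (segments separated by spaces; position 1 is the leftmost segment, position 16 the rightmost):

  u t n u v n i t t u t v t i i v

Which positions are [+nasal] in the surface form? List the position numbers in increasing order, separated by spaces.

From /n/ at 3 rightward: 4 /u/ → [+nasal]; 5 /v/ blocks.
From /n/ at 3 leftward: 2 /t/ transparent; 1 /u/ → [+nasal]; word edge.
From /n/ at 6 rightward: 7 /i/ → [+nasal]; 8 /t/ transparent; 9 /t/ transparent; 10 /u/ → [+nasal]; 11 /t/ transparent; 12 /v/ blocks.
From /n/ at 6 leftward: 5 /v/ blocks.
Targets with no active source: positions 14 15 stay [-nasal].

1 3 4 6 7 10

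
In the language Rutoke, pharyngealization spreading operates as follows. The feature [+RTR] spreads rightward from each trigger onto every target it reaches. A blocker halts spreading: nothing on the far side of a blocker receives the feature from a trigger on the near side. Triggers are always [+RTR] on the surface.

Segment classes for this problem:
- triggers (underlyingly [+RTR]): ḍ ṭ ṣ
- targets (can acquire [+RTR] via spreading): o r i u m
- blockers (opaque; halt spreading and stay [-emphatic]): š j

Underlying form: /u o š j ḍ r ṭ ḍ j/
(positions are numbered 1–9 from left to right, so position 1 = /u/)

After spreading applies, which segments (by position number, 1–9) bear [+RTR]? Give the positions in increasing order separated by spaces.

From /ḍ/ at 5 rightward: 6 /r/ → [+RTR]; 7 /ṭ/ is itself a trigger — this domain ends here.
From /ṭ/ at 7 rightward: 8 /ḍ/ is itself a trigger — this domain ends here.
From /ḍ/ at 8 rightward: 9 /j/ blocks.
Targets with no active source: positions 1 2 stay [-emphatic].

5 6 7 8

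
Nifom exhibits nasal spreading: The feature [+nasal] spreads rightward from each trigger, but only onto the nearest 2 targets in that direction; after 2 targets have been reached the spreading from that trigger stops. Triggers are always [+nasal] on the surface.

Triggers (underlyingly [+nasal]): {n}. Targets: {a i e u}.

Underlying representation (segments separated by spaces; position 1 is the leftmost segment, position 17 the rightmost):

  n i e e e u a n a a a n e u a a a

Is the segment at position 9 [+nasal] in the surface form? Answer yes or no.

yes

From /n/ at 1 rightward: 2 /i/ → [+nasal]; 3 /e/ → [+nasal]; bound reached.
From /n/ at 8 rightward: 9 /a/ → [+nasal]; 10 /a/ → [+nasal]; bound reached.
From /n/ at 12 rightward: 13 /e/ → [+nasal]; 14 /u/ → [+nasal]; bound reached.
Targets with no active source: positions 4 5 6 7 11 15 16 17 stay [-nasal].
[+nasal] positions on the surface: 1 2 3 8 9 10 12 13 14.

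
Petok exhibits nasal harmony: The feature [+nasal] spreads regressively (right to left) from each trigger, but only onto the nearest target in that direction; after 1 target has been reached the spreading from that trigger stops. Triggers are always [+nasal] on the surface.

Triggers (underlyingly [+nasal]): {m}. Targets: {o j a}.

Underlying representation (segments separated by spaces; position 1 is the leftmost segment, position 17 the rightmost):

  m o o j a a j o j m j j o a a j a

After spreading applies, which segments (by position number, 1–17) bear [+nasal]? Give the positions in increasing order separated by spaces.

1 9 10

From /m/ at 1 leftward: word edge.
From /m/ at 10 leftward: 9 /j/ → [+nasal]; bound reached.
Targets with no active source: positions 2 3 4 5 6 7 8 11 12 13 14 15 16 17 stay [-nasal].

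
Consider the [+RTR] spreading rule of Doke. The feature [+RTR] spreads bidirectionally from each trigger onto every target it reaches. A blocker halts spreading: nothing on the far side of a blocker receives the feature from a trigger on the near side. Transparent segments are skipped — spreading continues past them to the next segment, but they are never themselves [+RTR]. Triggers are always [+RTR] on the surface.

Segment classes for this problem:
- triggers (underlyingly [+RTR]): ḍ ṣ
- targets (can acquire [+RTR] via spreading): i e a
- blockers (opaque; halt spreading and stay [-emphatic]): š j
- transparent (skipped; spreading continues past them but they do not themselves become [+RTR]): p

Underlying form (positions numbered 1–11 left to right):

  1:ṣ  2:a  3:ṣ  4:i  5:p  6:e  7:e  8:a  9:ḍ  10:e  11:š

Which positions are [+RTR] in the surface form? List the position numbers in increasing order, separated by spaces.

From /ṣ/ at 1 rightward: 2 /a/ → [+RTR]; 3 /ṣ/ is itself a trigger — this domain ends here.
From /ṣ/ at 1 leftward: word edge.
From /ṣ/ at 3 rightward: 4 /i/ → [+RTR]; 5 /p/ transparent; 6 /e/ → [+RTR]; 7 /e/ → [+RTR]; 8 /a/ → [+RTR]; 9 /ḍ/ is itself a trigger — this domain ends here.
From /ṣ/ at 3 leftward: 2 /a/ → [+RTR]; 1 /ṣ/ is itself a trigger — this domain ends here.
From /ḍ/ at 9 rightward: 10 /e/ → [+RTR]; 11 /š/ blocks.
From /ḍ/ at 9 leftward: 8 /a/ → [+RTR]; 7 /e/ → [+RTR]; 6 /e/ → [+RTR]; 5 /p/ transparent; 4 /i/ → [+RTR]; 3 /ṣ/ is itself a trigger — this domain ends here.

1 2 3 4 6 7 8 9 10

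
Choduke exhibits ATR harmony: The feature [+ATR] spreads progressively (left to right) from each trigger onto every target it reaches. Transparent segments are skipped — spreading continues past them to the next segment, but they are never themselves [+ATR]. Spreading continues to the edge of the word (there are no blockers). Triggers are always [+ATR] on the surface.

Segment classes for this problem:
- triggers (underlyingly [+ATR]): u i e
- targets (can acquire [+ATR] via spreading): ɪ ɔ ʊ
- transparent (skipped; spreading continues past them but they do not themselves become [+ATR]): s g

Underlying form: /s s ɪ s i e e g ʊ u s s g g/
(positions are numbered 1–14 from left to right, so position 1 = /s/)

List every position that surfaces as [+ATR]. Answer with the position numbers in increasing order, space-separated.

From /i/ at 5 rightward: 6 /e/ is itself a trigger — this domain ends here.
From /e/ at 6 rightward: 7 /e/ is itself a trigger — this domain ends here.
From /e/ at 7 rightward: 8 /g/ transparent; 9 /ʊ/ → [+ATR]; 10 /u/ is itself a trigger — this domain ends here.
From /u/ at 10 rightward: 11 /s/ transparent; 12 /s/ transparent; 13 /g/ transparent; 14 /g/ transparent; word edge.
Target with no active source: position 3 stays [-ATR].

5 6 7 9 10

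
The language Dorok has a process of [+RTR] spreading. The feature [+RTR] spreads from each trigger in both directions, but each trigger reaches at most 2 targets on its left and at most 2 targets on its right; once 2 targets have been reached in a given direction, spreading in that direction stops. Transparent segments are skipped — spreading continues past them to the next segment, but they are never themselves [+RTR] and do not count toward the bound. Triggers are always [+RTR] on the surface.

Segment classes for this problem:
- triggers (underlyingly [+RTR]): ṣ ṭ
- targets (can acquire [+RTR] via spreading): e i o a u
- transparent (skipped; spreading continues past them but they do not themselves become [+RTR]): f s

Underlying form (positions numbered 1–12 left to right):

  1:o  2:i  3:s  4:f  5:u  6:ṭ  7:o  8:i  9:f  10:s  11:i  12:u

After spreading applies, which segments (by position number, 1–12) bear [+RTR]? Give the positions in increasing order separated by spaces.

From /ṭ/ at 6 rightward: 7 /o/ → [+RTR]; 8 /i/ → [+RTR]; bound reached.
From /ṭ/ at 6 leftward: 5 /u/ → [+RTR]; 4 /f/ transparent; 3 /s/ transparent; 2 /i/ → [+RTR]; bound reached.
Targets with no active source: positions 1 11 12 stay [-emphatic].

2 5 6 7 8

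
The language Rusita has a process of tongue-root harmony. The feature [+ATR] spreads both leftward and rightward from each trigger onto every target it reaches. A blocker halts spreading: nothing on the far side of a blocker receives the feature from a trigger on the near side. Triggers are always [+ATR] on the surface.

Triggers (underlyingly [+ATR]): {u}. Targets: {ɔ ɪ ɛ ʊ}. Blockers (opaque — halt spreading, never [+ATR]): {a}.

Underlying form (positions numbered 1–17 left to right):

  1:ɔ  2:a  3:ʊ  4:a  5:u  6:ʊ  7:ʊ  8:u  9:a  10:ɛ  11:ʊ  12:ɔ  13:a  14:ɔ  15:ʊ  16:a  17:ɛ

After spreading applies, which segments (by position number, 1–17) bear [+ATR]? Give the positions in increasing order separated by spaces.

From /u/ at 5 rightward: 6 /ʊ/ → [+ATR]; 7 /ʊ/ → [+ATR]; 8 /u/ is itself a trigger — this domain ends here.
From /u/ at 5 leftward: 4 /a/ blocks.
From /u/ at 8 rightward: 9 /a/ blocks.
From /u/ at 8 leftward: 7 /ʊ/ → [+ATR]; 6 /ʊ/ → [+ATR]; 5 /u/ is itself a trigger — this domain ends here.
Targets with no active source: positions 1 3 10 11 12 14 15 17 stay [-ATR].

5 6 7 8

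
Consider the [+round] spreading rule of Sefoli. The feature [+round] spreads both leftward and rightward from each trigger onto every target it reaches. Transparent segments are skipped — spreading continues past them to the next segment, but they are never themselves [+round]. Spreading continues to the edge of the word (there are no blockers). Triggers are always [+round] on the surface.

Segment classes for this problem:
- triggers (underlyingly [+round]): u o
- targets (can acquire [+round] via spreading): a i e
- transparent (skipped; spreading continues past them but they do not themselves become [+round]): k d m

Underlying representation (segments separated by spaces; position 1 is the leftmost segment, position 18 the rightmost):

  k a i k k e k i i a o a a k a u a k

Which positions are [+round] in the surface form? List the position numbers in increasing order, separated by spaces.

2 3 6 8 9 10 11 12 13 15 16 17

From /o/ at 11 rightward: 12 /a/ → [+round]; 13 /a/ → [+round]; 14 /k/ transparent; 15 /a/ → [+round]; 16 /u/ is itself a trigger — this domain ends here.
From /o/ at 11 leftward: 10 /a/ → [+round]; 9 /i/ → [+round]; 8 /i/ → [+round]; 7 /k/ transparent; 6 /e/ → [+round]; 5 /k/ transparent; 4 /k/ transparent; 3 /i/ → [+round]; 2 /a/ → [+round]; 1 /k/ transparent; word edge.
From /u/ at 16 rightward: 17 /a/ → [+round]; 18 /k/ transparent; word edge.
From /u/ at 16 leftward: 15 /a/ → [+round]; 14 /k/ transparent; 13 /a/ → [+round]; 12 /a/ → [+round]; 11 /o/ is itself a trigger — this domain ends here.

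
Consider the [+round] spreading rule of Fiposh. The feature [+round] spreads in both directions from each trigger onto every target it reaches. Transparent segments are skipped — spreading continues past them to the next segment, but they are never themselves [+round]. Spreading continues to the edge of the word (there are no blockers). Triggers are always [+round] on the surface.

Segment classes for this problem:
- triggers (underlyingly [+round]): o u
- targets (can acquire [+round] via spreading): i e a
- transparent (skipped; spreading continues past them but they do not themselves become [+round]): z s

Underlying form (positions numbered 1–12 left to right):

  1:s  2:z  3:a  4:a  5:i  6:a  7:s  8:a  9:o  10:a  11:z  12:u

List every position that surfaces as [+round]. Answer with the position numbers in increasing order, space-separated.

3 4 5 6 8 9 10 12

From /o/ at 9 rightward: 10 /a/ → [+round]; 11 /z/ transparent; 12 /u/ is itself a trigger — this domain ends here.
From /o/ at 9 leftward: 8 /a/ → [+round]; 7 /s/ transparent; 6 /a/ → [+round]; 5 /i/ → [+round]; 4 /a/ → [+round]; 3 /a/ → [+round]; 2 /z/ transparent; 1 /s/ transparent; word edge.
From /u/ at 12 rightward: word edge.
From /u/ at 12 leftward: 11 /z/ transparent; 10 /a/ → [+round]; 9 /o/ is itself a trigger — this domain ends here.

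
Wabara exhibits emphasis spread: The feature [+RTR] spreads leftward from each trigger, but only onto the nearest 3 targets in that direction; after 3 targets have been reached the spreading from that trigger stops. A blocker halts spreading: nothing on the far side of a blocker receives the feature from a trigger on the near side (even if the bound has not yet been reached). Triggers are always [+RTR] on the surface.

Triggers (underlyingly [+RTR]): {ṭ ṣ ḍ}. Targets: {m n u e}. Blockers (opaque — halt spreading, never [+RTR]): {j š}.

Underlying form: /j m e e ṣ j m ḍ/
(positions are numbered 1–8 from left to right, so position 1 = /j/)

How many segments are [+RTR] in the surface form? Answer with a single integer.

6

From /ṣ/ at 5 leftward: 4 /e/ → [+RTR]; 3 /e/ → [+RTR]; 2 /m/ → [+RTR]; bound reached.
From /ḍ/ at 8 leftward: 7 /m/ → [+RTR]; 6 /j/ blocks.
[+RTR] positions on the surface: 2 3 4 5 7 8.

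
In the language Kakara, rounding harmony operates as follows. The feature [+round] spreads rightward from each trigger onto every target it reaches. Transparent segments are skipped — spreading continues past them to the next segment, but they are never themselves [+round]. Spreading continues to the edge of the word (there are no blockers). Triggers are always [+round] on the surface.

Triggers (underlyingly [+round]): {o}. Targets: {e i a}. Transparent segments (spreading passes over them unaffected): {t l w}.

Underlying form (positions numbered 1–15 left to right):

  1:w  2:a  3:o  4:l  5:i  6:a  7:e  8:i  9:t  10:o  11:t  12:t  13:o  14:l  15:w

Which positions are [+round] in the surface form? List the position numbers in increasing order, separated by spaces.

From /o/ at 3 rightward: 4 /l/ transparent; 5 /i/ → [+round]; 6 /a/ → [+round]; 7 /e/ → [+round]; 8 /i/ → [+round]; 9 /t/ transparent; 10 /o/ is itself a trigger — this domain ends here.
From /o/ at 10 rightward: 11 /t/ transparent; 12 /t/ transparent; 13 /o/ is itself a trigger — this domain ends here.
From /o/ at 13 rightward: 14 /l/ transparent; 15 /w/ transparent; word edge.
Target with no active source: position 2 stays [-round].

3 5 6 7 8 10 13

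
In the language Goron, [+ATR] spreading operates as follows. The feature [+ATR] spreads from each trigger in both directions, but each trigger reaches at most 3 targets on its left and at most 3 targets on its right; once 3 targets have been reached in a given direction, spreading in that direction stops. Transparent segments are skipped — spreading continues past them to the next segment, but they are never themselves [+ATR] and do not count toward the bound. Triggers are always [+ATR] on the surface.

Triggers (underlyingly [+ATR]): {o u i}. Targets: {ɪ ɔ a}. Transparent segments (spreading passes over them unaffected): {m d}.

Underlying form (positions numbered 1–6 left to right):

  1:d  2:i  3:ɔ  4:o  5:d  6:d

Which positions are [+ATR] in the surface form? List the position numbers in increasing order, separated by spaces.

From /i/ at 2 rightward: 3 /ɔ/ → [+ATR]; 4 /o/ is itself a trigger — this domain ends here.
From /i/ at 2 leftward: 1 /d/ transparent; word edge.
From /o/ at 4 rightward: 5 /d/ transparent; 6 /d/ transparent; word edge.
From /o/ at 4 leftward: 3 /ɔ/ → [+ATR]; 2 /i/ is itself a trigger — this domain ends here.

2 3 4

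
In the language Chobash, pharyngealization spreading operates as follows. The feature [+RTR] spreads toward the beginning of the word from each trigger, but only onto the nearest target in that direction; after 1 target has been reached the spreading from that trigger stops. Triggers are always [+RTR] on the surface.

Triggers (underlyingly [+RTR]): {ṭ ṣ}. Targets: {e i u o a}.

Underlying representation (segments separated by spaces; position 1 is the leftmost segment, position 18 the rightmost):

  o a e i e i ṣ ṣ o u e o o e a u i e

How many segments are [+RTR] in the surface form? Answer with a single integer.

From /ṣ/ at 7 leftward: 6 /i/ → [+RTR]; bound reached.
From /ṣ/ at 8 leftward: 7 /ṣ/ is itself a trigger — this domain ends here.
Targets with no active source: positions 1 2 3 4 5 9 10 11 12 13 14 15 16 17 18 stay [-emphatic].
[+RTR] positions on the surface: 6 7 8.

3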